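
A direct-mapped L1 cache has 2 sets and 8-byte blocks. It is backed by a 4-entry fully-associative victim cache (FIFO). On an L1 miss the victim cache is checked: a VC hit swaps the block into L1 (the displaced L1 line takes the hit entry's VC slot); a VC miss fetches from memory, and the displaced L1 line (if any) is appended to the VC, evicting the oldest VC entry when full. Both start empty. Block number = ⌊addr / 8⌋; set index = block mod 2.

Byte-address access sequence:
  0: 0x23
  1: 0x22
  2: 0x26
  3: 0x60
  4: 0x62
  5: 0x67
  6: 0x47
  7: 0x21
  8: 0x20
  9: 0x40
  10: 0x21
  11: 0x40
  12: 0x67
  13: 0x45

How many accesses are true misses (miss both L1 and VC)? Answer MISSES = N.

  [0] addr=0x23 blk=4 s=0: MISS | VC []
  [1] addr=0x22 blk=4 s=0: L1-HIT | VC []
  [2] addr=0x26 blk=4 s=0: L1-HIT | VC []
  [3] addr=0x60 blk=12 s=0: MISS | VC [4]
  [4] addr=0x62 blk=12 s=0: L1-HIT | VC [4]
  [5] addr=0x67 blk=12 s=0: L1-HIT | VC [4]
  [6] addr=0x47 blk=8 s=0: MISS | VC [4, 12]
  [7] addr=0x21 blk=4 s=0: VC-HIT | VC [8, 12]
  [8] addr=0x20 blk=4 s=0: L1-HIT | VC [8, 12]
  [9] addr=0x40 blk=8 s=0: VC-HIT | VC [4, 12]
  [10] addr=0x21 blk=4 s=0: VC-HIT | VC [8, 12]
  [11] addr=0x40 blk=8 s=0: VC-HIT | VC [4, 12]
  [12] addr=0x67 blk=12 s=0: VC-HIT | VC [4, 8]
  [13] addr=0x45 blk=8 s=0: VC-HIT | VC [4, 12]

MISSES = 3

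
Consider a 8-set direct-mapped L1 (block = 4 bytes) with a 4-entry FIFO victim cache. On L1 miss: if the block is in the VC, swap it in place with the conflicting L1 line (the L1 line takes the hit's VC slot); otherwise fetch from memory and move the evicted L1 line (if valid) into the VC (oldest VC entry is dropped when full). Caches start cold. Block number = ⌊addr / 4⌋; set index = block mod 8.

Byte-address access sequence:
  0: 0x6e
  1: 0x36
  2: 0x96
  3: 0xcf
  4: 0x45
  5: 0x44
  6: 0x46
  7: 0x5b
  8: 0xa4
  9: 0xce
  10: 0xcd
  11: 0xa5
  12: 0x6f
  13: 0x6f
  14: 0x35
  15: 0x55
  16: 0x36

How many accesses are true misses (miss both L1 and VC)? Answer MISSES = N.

  [0] addr=0x6e blk=27 s=3: MISS | VC []
  [1] addr=0x36 blk=13 s=5: MISS | VC []
  [2] addr=0x96 blk=37 s=5: MISS | VC [13]
  [3] addr=0xcf blk=51 s=3: MISS | VC [13, 27]
  [4] addr=0x45 blk=17 s=1: MISS | VC [13, 27]
  [5] addr=0x44 blk=17 s=1: L1-HIT | VC [13, 27]
  [6] addr=0x46 blk=17 s=1: L1-HIT | VC [13, 27]
  [7] addr=0x5b blk=22 s=6: MISS | VC [13, 27]
  [8] addr=0xa4 blk=41 s=1: MISS | VC [13, 27, 17]
  [9] addr=0xce blk=51 s=3: L1-HIT | VC [13, 27, 17]
  [10] addr=0xcd blk=51 s=3: L1-HIT | VC [13, 27, 17]
  [11] addr=0xa5 blk=41 s=1: L1-HIT | VC [13, 27, 17]
  [12] addr=0x6f blk=27 s=3: VC-HIT | VC [13, 51, 17]
  [13] addr=0x6f blk=27 s=3: L1-HIT | VC [13, 51, 17]
  [14] addr=0x35 blk=13 s=5: VC-HIT | VC [37, 51, 17]
  [15] addr=0x55 blk=21 s=5: MISS | VC [37, 51, 17, 13]
  [16] addr=0x36 blk=13 s=5: VC-HIT | VC [37, 51, 17, 21]

MISSES = 8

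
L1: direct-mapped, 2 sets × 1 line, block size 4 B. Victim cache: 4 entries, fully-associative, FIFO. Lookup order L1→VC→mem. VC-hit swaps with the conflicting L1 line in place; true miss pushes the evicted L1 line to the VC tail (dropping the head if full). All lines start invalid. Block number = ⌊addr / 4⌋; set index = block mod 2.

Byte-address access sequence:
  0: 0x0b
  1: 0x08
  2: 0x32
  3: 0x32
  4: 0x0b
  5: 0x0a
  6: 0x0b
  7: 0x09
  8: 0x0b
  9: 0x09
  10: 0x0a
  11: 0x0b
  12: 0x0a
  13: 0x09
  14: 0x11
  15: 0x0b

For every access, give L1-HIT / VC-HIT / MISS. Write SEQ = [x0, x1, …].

SEQ = [MISS, L1-HIT, MISS, L1-HIT, VC-HIT, L1-HIT, L1-HIT, L1-HIT, L1-HIT, L1-HIT, L1-HIT, L1-HIT, L1-HIT, L1-HIT, MISS, VC-HIT]

0: 0xb (blk 2, set 0) → MISS  vc=[]
1: 0x8 (blk 2, set 0) → L1-HIT  vc=[]
2: 0x32 (blk 12, set 0) → MISS  vc=[2]
3: 0x32 (blk 12, set 0) → L1-HIT  vc=[2]
4: 0xb (blk 2, set 0) → VC-HIT  vc=[12]
5: 0xa (blk 2, set 0) → L1-HIT  vc=[12]
6: 0xb (blk 2, set 0) → L1-HIT  vc=[12]
7: 0x9 (blk 2, set 0) → L1-HIT  vc=[12]
8: 0xb (blk 2, set 0) → L1-HIT  vc=[12]
9: 0x9 (blk 2, set 0) → L1-HIT  vc=[12]
10: 0xa (blk 2, set 0) → L1-HIT  vc=[12]
11: 0xb (blk 2, set 0) → L1-HIT  vc=[12]
12: 0xa (blk 2, set 0) → L1-HIT  vc=[12]
13: 0x9 (blk 2, set 0) → L1-HIT  vc=[12]
14: 0x11 (blk 4, set 0) → MISS  vc=[12, 2]
15: 0xb (blk 2, set 0) → VC-HIT  vc=[12, 4]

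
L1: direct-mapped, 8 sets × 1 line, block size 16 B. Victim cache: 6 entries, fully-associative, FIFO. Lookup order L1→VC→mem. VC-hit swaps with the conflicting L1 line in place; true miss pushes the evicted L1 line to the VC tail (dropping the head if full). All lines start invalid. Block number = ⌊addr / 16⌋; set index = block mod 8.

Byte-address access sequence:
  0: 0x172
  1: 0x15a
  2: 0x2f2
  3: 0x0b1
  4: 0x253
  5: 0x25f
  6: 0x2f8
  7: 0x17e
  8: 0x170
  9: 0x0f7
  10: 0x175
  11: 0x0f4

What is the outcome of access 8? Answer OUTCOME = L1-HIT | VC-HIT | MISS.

OUTCOME = L1-HIT

0: 0x172 (blk 23, set 7) → MISS  vc=[]
1: 0x15a (blk 21, set 5) → MISS  vc=[]
2: 0x2f2 (blk 47, set 7) → MISS  vc=[23]
3: 0xb1 (blk 11, set 3) → MISS  vc=[23]
4: 0x253 (blk 37, set 5) → MISS  vc=[23, 21]
5: 0x25f (blk 37, set 5) → L1-HIT  vc=[23, 21]
6: 0x2f8 (blk 47, set 7) → L1-HIT  vc=[23, 21]
7: 0x17e (blk 23, set 7) → VC-HIT  vc=[47, 21]
8: 0x170 (blk 23, set 7) → L1-HIT  vc=[47, 21]
9: 0xf7 (blk 15, set 7) → MISS  vc=[47, 21, 23]
10: 0x175 (blk 23, set 7) → VC-HIT  vc=[47, 21, 15]
11: 0xf4 (blk 15, set 7) → VC-HIT  vc=[47, 21, 23]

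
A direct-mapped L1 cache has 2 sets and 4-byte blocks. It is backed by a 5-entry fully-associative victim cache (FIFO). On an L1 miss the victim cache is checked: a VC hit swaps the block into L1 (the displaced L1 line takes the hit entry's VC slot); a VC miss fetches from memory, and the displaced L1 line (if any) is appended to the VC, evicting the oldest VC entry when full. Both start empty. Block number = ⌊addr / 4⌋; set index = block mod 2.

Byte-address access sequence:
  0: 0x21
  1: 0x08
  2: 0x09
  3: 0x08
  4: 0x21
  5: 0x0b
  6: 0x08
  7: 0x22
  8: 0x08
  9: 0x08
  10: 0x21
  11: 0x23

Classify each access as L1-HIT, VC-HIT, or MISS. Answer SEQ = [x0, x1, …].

SEQ = [MISS, MISS, L1-HIT, L1-HIT, VC-HIT, VC-HIT, L1-HIT, VC-HIT, VC-HIT, L1-HIT, VC-HIT, L1-HIT]

0: 0x21 (blk 8, set 0) → MISS  vc=[]
1: 0x8 (blk 2, set 0) → MISS  vc=[8]
2: 0x9 (blk 2, set 0) → L1-HIT  vc=[8]
3: 0x8 (blk 2, set 0) → L1-HIT  vc=[8]
4: 0x21 (blk 8, set 0) → VC-HIT  vc=[2]
5: 0xb (blk 2, set 0) → VC-HIT  vc=[8]
6: 0x8 (blk 2, set 0) → L1-HIT  vc=[8]
7: 0x22 (blk 8, set 0) → VC-HIT  vc=[2]
8: 0x8 (blk 2, set 0) → VC-HIT  vc=[8]
9: 0x8 (blk 2, set 0) → L1-HIT  vc=[8]
10: 0x21 (blk 8, set 0) → VC-HIT  vc=[2]
11: 0x23 (blk 8, set 0) → L1-HIT  vc=[2]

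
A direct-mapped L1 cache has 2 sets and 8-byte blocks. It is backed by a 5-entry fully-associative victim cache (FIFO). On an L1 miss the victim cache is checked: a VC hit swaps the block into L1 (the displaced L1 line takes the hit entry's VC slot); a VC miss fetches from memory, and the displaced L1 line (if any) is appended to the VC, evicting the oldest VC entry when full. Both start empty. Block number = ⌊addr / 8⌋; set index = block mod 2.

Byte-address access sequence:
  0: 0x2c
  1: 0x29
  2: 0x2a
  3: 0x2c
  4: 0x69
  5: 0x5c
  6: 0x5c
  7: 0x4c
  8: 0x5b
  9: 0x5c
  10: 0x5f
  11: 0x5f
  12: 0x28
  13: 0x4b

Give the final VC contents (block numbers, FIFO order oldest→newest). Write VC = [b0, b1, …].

  [0] addr=0x2c blk=5 s=1: MISS | VC []
  [1] addr=0x29 blk=5 s=1: L1-HIT | VC []
  [2] addr=0x2a blk=5 s=1: L1-HIT | VC []
  [3] addr=0x2c blk=5 s=1: L1-HIT | VC []
  [4] addr=0x69 blk=13 s=1: MISS | VC [5]
  [5] addr=0x5c blk=11 s=1: MISS | VC [5, 13]
  [6] addr=0x5c blk=11 s=1: L1-HIT | VC [5, 13]
  [7] addr=0x4c blk=9 s=1: MISS | VC [5, 13, 11]
  [8] addr=0x5b blk=11 s=1: VC-HIT | VC [5, 13, 9]
  [9] addr=0x5c blk=11 s=1: L1-HIT | VC [5, 13, 9]
  [10] addr=0x5f blk=11 s=1: L1-HIT | VC [5, 13, 9]
  [11] addr=0x5f blk=11 s=1: L1-HIT | VC [5, 13, 9]
  [12] addr=0x28 blk=5 s=1: VC-HIT | VC [11, 13, 9]
  [13] addr=0x4b blk=9 s=1: VC-HIT | VC [11, 13, 5]

VC = [11, 13, 5]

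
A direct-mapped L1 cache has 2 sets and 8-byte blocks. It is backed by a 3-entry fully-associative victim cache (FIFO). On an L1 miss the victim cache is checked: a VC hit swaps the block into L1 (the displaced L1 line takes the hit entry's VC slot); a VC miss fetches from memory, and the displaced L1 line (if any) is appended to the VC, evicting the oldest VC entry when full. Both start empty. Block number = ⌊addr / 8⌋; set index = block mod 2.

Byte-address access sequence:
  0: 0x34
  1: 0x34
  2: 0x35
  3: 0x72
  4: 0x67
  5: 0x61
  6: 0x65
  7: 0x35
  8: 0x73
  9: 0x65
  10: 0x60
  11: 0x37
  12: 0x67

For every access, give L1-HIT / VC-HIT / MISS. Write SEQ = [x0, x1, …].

0: 0x34 (blk 6, set 0) → MISS  vc=[]
1: 0x34 (blk 6, set 0) → L1-HIT  vc=[]
2: 0x35 (blk 6, set 0) → L1-HIT  vc=[]
3: 0x72 (blk 14, set 0) → MISS  vc=[6]
4: 0x67 (blk 12, set 0) → MISS  vc=[6, 14]
5: 0x61 (blk 12, set 0) → L1-HIT  vc=[6, 14]
6: 0x65 (blk 12, set 0) → L1-HIT  vc=[6, 14]
7: 0x35 (blk 6, set 0) → VC-HIT  vc=[12, 14]
8: 0x73 (blk 14, set 0) → VC-HIT  vc=[12, 6]
9: 0x65 (blk 12, set 0) → VC-HIT  vc=[14, 6]
10: 0x60 (blk 12, set 0) → L1-HIT  vc=[14, 6]
11: 0x37 (blk 6, set 0) → VC-HIT  vc=[14, 12]
12: 0x67 (blk 12, set 0) → VC-HIT  vc=[14, 6]

SEQ = [MISS, L1-HIT, L1-HIT, MISS, MISS, L1-HIT, L1-HIT, VC-HIT, VC-HIT, VC-HIT, L1-HIT, VC-HIT, VC-HIT]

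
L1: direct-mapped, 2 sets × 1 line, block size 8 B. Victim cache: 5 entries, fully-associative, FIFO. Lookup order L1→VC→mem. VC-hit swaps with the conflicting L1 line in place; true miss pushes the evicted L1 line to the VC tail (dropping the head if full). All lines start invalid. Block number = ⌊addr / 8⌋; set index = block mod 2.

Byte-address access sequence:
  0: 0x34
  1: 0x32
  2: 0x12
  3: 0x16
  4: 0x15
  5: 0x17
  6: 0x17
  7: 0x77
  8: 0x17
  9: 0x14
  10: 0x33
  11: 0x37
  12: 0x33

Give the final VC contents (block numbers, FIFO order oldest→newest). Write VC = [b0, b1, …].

VC = [2, 14]

#0 0x34→b6/s0 MISS; vc=[]
#1 0x32→b6/s0 L1-HIT; vc=[]
#2 0x12→b2/s0 MISS; vc=[6]
#3 0x16→b2/s0 L1-HIT; vc=[6]
#4 0x15→b2/s0 L1-HIT; vc=[6]
#5 0x17→b2/s0 L1-HIT; vc=[6]
#6 0x17→b2/s0 L1-HIT; vc=[6]
#7 0x77→b14/s0 MISS; vc=[6,2]
#8 0x17→b2/s0 VC-HIT; vc=[6,14]
#9 0x14→b2/s0 L1-HIT; vc=[6,14]
#10 0x33→b6/s0 VC-HIT; vc=[2,14]
#11 0x37→b6/s0 L1-HIT; vc=[2,14]
#12 0x33→b6/s0 L1-HIT; vc=[2,14]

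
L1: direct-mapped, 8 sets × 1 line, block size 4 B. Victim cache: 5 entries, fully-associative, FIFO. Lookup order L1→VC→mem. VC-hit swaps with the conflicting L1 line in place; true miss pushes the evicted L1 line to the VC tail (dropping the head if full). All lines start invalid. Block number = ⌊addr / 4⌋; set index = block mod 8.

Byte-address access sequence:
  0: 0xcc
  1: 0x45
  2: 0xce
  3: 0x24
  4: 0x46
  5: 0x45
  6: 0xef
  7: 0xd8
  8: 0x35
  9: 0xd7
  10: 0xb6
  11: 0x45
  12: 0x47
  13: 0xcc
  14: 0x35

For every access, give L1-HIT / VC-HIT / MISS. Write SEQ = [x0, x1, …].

0: 0xcc (blk 51, set 3) → MISS  vc=[]
1: 0x45 (blk 17, set 1) → MISS  vc=[]
2: 0xce (blk 51, set 3) → L1-HIT  vc=[]
3: 0x24 (blk 9, set 1) → MISS  vc=[17]
4: 0x46 (blk 17, set 1) → VC-HIT  vc=[9]
5: 0x45 (blk 17, set 1) → L1-HIT  vc=[9]
6: 0xef (blk 59, set 3) → MISS  vc=[9, 51]
7: 0xd8 (blk 54, set 6) → MISS  vc=[9, 51]
8: 0x35 (blk 13, set 5) → MISS  vc=[9, 51]
9: 0xd7 (blk 53, set 5) → MISS  vc=[9, 51, 13]
10: 0xb6 (blk 45, set 5) → MISS  vc=[9, 51, 13, 53]
11: 0x45 (blk 17, set 1) → L1-HIT  vc=[9, 51, 13, 53]
12: 0x47 (blk 17, set 1) → L1-HIT  vc=[9, 51, 13, 53]
13: 0xcc (blk 51, set 3) → VC-HIT  vc=[9, 59, 13, 53]
14: 0x35 (blk 13, set 5) → VC-HIT  vc=[9, 59, 45, 53]

SEQ = [MISS, MISS, L1-HIT, MISS, VC-HIT, L1-HIT, MISS, MISS, MISS, MISS, MISS, L1-HIT, L1-HIT, VC-HIT, VC-HIT]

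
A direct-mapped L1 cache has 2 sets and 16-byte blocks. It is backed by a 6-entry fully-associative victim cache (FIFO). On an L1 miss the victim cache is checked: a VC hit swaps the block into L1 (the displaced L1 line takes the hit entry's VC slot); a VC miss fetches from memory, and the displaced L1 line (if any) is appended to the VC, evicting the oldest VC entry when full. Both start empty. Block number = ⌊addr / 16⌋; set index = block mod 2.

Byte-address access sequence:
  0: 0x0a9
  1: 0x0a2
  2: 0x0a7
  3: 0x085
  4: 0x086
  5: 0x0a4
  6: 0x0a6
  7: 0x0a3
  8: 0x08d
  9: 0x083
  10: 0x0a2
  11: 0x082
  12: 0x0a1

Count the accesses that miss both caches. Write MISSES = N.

MISSES = 2

#0 0xa9→b10/s0 MISS; vc=[]
#1 0xa2→b10/s0 L1-HIT; vc=[]
#2 0xa7→b10/s0 L1-HIT; vc=[]
#3 0x85→b8/s0 MISS; vc=[10]
#4 0x86→b8/s0 L1-HIT; vc=[10]
#5 0xa4→b10/s0 VC-HIT; vc=[8]
#6 0xa6→b10/s0 L1-HIT; vc=[8]
#7 0xa3→b10/s0 L1-HIT; vc=[8]
#8 0x8d→b8/s0 VC-HIT; vc=[10]
#9 0x83→b8/s0 L1-HIT; vc=[10]
#10 0xa2→b10/s0 VC-HIT; vc=[8]
#11 0x82→b8/s0 VC-HIT; vc=[10]
#12 0xa1→b10/s0 VC-HIT; vc=[8]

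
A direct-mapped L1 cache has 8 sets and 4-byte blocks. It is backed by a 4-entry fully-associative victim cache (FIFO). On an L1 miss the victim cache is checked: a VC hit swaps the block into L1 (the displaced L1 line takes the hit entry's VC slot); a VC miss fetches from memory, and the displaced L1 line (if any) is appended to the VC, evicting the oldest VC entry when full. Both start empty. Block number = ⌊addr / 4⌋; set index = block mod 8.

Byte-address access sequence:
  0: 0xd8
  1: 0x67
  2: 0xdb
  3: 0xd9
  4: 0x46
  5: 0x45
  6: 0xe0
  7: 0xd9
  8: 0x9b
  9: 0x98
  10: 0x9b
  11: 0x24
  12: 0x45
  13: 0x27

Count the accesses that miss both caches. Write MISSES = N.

#0 0xd8→b54/s6 MISS; vc=[]
#1 0x67→b25/s1 MISS; vc=[]
#2 0xdb→b54/s6 L1-HIT; vc=[]
#3 0xd9→b54/s6 L1-HIT; vc=[]
#4 0x46→b17/s1 MISS; vc=[25]
#5 0x45→b17/s1 L1-HIT; vc=[25]
#6 0xe0→b56/s0 MISS; vc=[25]
#7 0xd9→b54/s6 L1-HIT; vc=[25]
#8 0x9b→b38/s6 MISS; vc=[25,54]
#9 0x98→b38/s6 L1-HIT; vc=[25,54]
#10 0x9b→b38/s6 L1-HIT; vc=[25,54]
#11 0x24→b9/s1 MISS; vc=[25,54,17]
#12 0x45→b17/s1 VC-HIT; vc=[25,54,9]
#13 0x27→b9/s1 VC-HIT; vc=[25,54,17]

MISSES = 6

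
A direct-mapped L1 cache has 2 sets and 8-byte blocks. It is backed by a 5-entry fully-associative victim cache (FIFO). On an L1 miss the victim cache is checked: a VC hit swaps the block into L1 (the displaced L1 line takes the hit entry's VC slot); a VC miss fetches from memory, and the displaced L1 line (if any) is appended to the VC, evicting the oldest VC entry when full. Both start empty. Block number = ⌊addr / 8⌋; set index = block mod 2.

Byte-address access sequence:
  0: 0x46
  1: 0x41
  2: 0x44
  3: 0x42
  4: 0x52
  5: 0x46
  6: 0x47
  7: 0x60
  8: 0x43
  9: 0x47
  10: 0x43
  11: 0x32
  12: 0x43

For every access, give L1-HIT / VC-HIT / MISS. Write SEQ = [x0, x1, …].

  [0] addr=0x46 blk=8 s=0: MISS | VC []
  [1] addr=0x41 blk=8 s=0: L1-HIT | VC []
  [2] addr=0x44 blk=8 s=0: L1-HIT | VC []
  [3] addr=0x42 blk=8 s=0: L1-HIT | VC []
  [4] addr=0x52 blk=10 s=0: MISS | VC [8]
  [5] addr=0x46 blk=8 s=0: VC-HIT | VC [10]
  [6] addr=0x47 blk=8 s=0: L1-HIT | VC [10]
  [7] addr=0x60 blk=12 s=0: MISS | VC [10, 8]
  [8] addr=0x43 blk=8 s=0: VC-HIT | VC [10, 12]
  [9] addr=0x47 blk=8 s=0: L1-HIT | VC [10, 12]
  [10] addr=0x43 blk=8 s=0: L1-HIT | VC [10, 12]
  [11] addr=0x32 blk=6 s=0: MISS | VC [10, 12, 8]
  [12] addr=0x43 blk=8 s=0: VC-HIT | VC [10, 12, 6]

SEQ = [MISS, L1-HIT, L1-HIT, L1-HIT, MISS, VC-HIT, L1-HIT, MISS, VC-HIT, L1-HIT, L1-HIT, MISS, VC-HIT]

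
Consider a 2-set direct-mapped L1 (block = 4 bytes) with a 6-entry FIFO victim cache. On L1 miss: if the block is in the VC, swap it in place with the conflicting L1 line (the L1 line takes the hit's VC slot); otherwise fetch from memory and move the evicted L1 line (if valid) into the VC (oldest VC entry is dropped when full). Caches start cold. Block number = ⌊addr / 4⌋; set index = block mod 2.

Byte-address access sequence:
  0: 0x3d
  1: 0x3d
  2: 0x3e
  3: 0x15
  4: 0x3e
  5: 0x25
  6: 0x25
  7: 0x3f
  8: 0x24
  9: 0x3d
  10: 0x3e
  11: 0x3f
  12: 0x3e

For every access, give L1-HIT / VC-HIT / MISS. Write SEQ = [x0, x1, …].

#0 0x3d→b15/s1 MISS; vc=[]
#1 0x3d→b15/s1 L1-HIT; vc=[]
#2 0x3e→b15/s1 L1-HIT; vc=[]
#3 0x15→b5/s1 MISS; vc=[15]
#4 0x3e→b15/s1 VC-HIT; vc=[5]
#5 0x25→b9/s1 MISS; vc=[5,15]
#6 0x25→b9/s1 L1-HIT; vc=[5,15]
#7 0x3f→b15/s1 VC-HIT; vc=[5,9]
#8 0x24→b9/s1 VC-HIT; vc=[5,15]
#9 0x3d→b15/s1 VC-HIT; vc=[5,9]
#10 0x3e→b15/s1 L1-HIT; vc=[5,9]
#11 0x3f→b15/s1 L1-HIT; vc=[5,9]
#12 0x3e→b15/s1 L1-HIT; vc=[5,9]

SEQ = [MISS, L1-HIT, L1-HIT, MISS, VC-HIT, MISS, L1-HIT, VC-HIT, VC-HIT, VC-HIT, L1-HIT, L1-HIT, L1-HIT]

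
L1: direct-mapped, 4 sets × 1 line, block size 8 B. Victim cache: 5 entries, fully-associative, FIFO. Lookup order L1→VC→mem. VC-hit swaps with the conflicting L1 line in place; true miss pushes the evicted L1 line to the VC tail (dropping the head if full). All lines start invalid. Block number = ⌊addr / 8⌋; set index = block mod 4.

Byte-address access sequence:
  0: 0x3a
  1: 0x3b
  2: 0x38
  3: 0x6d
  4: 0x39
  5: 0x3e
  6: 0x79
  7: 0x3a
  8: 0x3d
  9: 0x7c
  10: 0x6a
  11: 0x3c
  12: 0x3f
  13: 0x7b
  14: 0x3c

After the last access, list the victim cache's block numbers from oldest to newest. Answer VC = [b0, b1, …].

#0 0x3a→b7/s3 MISS; vc=[]
#1 0x3b→b7/s3 L1-HIT; vc=[]
#2 0x38→b7/s3 L1-HIT; vc=[]
#3 0x6d→b13/s1 MISS; vc=[]
#4 0x39→b7/s3 L1-HIT; vc=[]
#5 0x3e→b7/s3 L1-HIT; vc=[]
#6 0x79→b15/s3 MISS; vc=[7]
#7 0x3a→b7/s3 VC-HIT; vc=[15]
#8 0x3d→b7/s3 L1-HIT; vc=[15]
#9 0x7c→b15/s3 VC-HIT; vc=[7]
#10 0x6a→b13/s1 L1-HIT; vc=[7]
#11 0x3c→b7/s3 VC-HIT; vc=[15]
#12 0x3f→b7/s3 L1-HIT; vc=[15]
#13 0x7b→b15/s3 VC-HIT; vc=[7]
#14 0x3c→b7/s3 VC-HIT; vc=[15]

VC = [15]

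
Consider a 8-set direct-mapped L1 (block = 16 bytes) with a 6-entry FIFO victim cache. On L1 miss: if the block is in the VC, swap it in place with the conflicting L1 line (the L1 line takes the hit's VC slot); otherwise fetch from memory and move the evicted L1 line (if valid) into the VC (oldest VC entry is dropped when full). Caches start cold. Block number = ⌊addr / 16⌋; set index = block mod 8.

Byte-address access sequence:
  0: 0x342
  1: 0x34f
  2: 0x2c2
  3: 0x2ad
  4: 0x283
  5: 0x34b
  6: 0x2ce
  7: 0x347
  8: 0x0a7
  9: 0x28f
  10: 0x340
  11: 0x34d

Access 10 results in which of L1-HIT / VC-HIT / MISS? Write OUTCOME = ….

OUTCOME = L1-HIT

#0 0x342→b52/s4 MISS; vc=[]
#1 0x34f→b52/s4 L1-HIT; vc=[]
#2 0x2c2→b44/s4 MISS; vc=[52]
#3 0x2ad→b42/s2 MISS; vc=[52]
#4 0x283→b40/s0 MISS; vc=[52]
#5 0x34b→b52/s4 VC-HIT; vc=[44]
#6 0x2ce→b44/s4 VC-HIT; vc=[52]
#7 0x347→b52/s4 VC-HIT; vc=[44]
#8 0xa7→b10/s2 MISS; vc=[44,42]
#9 0x28f→b40/s0 L1-HIT; vc=[44,42]
#10 0x340→b52/s4 L1-HIT; vc=[44,42]
#11 0x34d→b52/s4 L1-HIT; vc=[44,42]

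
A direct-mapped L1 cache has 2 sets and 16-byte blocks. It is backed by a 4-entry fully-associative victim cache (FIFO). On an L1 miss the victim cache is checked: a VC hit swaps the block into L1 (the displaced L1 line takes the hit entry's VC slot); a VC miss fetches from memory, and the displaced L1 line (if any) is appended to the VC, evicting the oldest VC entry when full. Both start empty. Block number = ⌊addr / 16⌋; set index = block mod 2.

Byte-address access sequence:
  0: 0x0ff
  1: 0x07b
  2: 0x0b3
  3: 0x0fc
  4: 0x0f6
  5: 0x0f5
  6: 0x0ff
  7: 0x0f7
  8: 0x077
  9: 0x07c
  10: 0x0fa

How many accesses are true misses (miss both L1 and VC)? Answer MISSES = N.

MISSES = 3

  [0] addr=0xff blk=15 s=1: MISS | VC []
  [1] addr=0x7b blk=7 s=1: MISS | VC [15]
  [2] addr=0xb3 blk=11 s=1: MISS | VC [15, 7]
  [3] addr=0xfc blk=15 s=1: VC-HIT | VC [11, 7]
  [4] addr=0xf6 blk=15 s=1: L1-HIT | VC [11, 7]
  [5] addr=0xf5 blk=15 s=1: L1-HIT | VC [11, 7]
  [6] addr=0xff blk=15 s=1: L1-HIT | VC [11, 7]
  [7] addr=0xf7 blk=15 s=1: L1-HIT | VC [11, 7]
  [8] addr=0x77 blk=7 s=1: VC-HIT | VC [11, 15]
  [9] addr=0x7c blk=7 s=1: L1-HIT | VC [11, 15]
  [10] addr=0xfa blk=15 s=1: VC-HIT | VC [11, 7]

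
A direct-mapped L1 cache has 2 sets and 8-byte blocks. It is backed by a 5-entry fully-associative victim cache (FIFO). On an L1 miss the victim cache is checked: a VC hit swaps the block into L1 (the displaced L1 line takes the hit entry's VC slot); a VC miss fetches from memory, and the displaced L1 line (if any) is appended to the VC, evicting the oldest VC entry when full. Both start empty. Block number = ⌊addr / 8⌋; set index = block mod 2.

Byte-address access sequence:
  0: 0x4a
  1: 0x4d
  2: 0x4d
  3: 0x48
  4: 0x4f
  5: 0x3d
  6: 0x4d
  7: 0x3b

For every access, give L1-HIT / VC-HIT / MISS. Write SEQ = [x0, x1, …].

0: 0x4a (blk 9, set 1) → MISS  vc=[]
1: 0x4d (blk 9, set 1) → L1-HIT  vc=[]
2: 0x4d (blk 9, set 1) → L1-HIT  vc=[]
3: 0x48 (blk 9, set 1) → L1-HIT  vc=[]
4: 0x4f (blk 9, set 1) → L1-HIT  vc=[]
5: 0x3d (blk 7, set 1) → MISS  vc=[9]
6: 0x4d (blk 9, set 1) → VC-HIT  vc=[7]
7: 0x3b (blk 7, set 1) → VC-HIT  vc=[9]

SEQ = [MISS, L1-HIT, L1-HIT, L1-HIT, L1-HIT, MISS, VC-HIT, VC-HIT]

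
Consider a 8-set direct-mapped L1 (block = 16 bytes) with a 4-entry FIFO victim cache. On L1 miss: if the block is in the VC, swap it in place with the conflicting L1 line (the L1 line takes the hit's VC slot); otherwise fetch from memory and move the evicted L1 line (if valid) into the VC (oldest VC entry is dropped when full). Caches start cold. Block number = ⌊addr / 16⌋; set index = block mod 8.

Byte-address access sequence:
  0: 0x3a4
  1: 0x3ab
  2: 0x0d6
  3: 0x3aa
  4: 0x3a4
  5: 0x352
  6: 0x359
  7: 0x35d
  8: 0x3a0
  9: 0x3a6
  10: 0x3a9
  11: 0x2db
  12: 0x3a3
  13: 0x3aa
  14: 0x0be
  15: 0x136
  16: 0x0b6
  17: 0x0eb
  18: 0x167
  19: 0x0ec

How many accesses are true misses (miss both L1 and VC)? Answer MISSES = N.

MISSES = 8

  [0] addr=0x3a4 blk=58 s=2: MISS | VC []
  [1] addr=0x3ab blk=58 s=2: L1-HIT | VC []
  [2] addr=0xd6 blk=13 s=5: MISS | VC []
  [3] addr=0x3aa blk=58 s=2: L1-HIT | VC []
  [4] addr=0x3a4 blk=58 s=2: L1-HIT | VC []
  [5] addr=0x352 blk=53 s=5: MISS | VC [13]
  [6] addr=0x359 blk=53 s=5: L1-HIT | VC [13]
  [7] addr=0x35d blk=53 s=5: L1-HIT | VC [13]
  [8] addr=0x3a0 blk=58 s=2: L1-HIT | VC [13]
  [9] addr=0x3a6 blk=58 s=2: L1-HIT | VC [13]
  [10] addr=0x3a9 blk=58 s=2: L1-HIT | VC [13]
  [11] addr=0x2db blk=45 s=5: MISS | VC [13, 53]
  [12] addr=0x3a3 blk=58 s=2: L1-HIT | VC [13, 53]
  [13] addr=0x3aa blk=58 s=2: L1-HIT | VC [13, 53]
  [14] addr=0xbe blk=11 s=3: MISS | VC [13, 53]
  [15] addr=0x136 blk=19 s=3: MISS | VC [13, 53, 11]
  [16] addr=0xb6 blk=11 s=3: VC-HIT | VC [13, 53, 19]
  [17] addr=0xeb blk=14 s=6: MISS | VC [13, 53, 19]
  [18] addr=0x167 blk=22 s=6: MISS | VC [13, 53, 19, 14]
  [19] addr=0xec blk=14 s=6: VC-HIT | VC [13, 53, 19, 22]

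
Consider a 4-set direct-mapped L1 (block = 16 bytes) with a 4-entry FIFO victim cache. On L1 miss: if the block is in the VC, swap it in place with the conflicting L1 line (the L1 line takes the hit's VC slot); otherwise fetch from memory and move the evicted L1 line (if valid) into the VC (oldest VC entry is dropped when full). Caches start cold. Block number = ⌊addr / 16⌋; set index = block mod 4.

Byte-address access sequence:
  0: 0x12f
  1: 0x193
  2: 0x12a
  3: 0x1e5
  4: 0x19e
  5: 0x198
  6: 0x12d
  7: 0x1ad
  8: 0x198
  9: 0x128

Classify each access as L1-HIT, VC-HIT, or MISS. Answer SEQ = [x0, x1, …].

SEQ = [MISS, MISS, L1-HIT, MISS, L1-HIT, L1-HIT, VC-HIT, MISS, L1-HIT, VC-HIT]

  [0] addr=0x12f blk=18 s=2: MISS | VC []
  [1] addr=0x193 blk=25 s=1: MISS | VC []
  [2] addr=0x12a blk=18 s=2: L1-HIT | VC []
  [3] addr=0x1e5 blk=30 s=2: MISS | VC [18]
  [4] addr=0x19e blk=25 s=1: L1-HIT | VC [18]
  [5] addr=0x198 blk=25 s=1: L1-HIT | VC [18]
  [6] addr=0x12d blk=18 s=2: VC-HIT | VC [30]
  [7] addr=0x1ad blk=26 s=2: MISS | VC [30, 18]
  [8] addr=0x198 blk=25 s=1: L1-HIT | VC [30, 18]
  [9] addr=0x128 blk=18 s=2: VC-HIT | VC [30, 26]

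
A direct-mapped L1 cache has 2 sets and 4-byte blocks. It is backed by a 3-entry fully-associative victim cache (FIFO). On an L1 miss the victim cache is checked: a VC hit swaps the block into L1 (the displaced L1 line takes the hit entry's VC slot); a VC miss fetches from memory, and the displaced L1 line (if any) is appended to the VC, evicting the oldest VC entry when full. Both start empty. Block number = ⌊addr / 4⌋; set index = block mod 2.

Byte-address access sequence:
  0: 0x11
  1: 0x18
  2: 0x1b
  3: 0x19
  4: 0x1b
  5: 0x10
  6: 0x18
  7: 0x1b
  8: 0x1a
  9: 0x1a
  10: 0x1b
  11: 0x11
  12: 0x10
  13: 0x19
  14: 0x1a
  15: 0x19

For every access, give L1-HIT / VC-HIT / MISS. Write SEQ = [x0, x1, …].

SEQ = [MISS, MISS, L1-HIT, L1-HIT, L1-HIT, VC-HIT, VC-HIT, L1-HIT, L1-HIT, L1-HIT, L1-HIT, VC-HIT, L1-HIT, VC-HIT, L1-HIT, L1-HIT]

#0 0x11→b4/s0 MISS; vc=[]
#1 0x18→b6/s0 MISS; vc=[4]
#2 0x1b→b6/s0 L1-HIT; vc=[4]
#3 0x19→b6/s0 L1-HIT; vc=[4]
#4 0x1b→b6/s0 L1-HIT; vc=[4]
#5 0x10→b4/s0 VC-HIT; vc=[6]
#6 0x18→b6/s0 VC-HIT; vc=[4]
#7 0x1b→b6/s0 L1-HIT; vc=[4]
#8 0x1a→b6/s0 L1-HIT; vc=[4]
#9 0x1a→b6/s0 L1-HIT; vc=[4]
#10 0x1b→b6/s0 L1-HIT; vc=[4]
#11 0x11→b4/s0 VC-HIT; vc=[6]
#12 0x10→b4/s0 L1-HIT; vc=[6]
#13 0x19→b6/s0 VC-HIT; vc=[4]
#14 0x1a→b6/s0 L1-HIT; vc=[4]
#15 0x19→b6/s0 L1-HIT; vc=[4]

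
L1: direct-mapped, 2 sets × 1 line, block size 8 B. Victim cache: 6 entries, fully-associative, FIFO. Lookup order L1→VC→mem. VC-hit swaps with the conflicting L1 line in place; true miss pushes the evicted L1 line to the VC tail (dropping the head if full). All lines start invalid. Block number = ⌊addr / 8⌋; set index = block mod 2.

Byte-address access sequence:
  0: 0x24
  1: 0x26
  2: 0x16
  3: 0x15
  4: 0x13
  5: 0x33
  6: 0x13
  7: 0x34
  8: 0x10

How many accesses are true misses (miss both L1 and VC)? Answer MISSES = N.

0: 0x24 (blk 4, set 0) → MISS  vc=[]
1: 0x26 (blk 4, set 0) → L1-HIT  vc=[]
2: 0x16 (blk 2, set 0) → MISS  vc=[4]
3: 0x15 (blk 2, set 0) → L1-HIT  vc=[4]
4: 0x13 (blk 2, set 0) → L1-HIT  vc=[4]
5: 0x33 (blk 6, set 0) → MISS  vc=[4, 2]
6: 0x13 (blk 2, set 0) → VC-HIT  vc=[4, 6]
7: 0x34 (blk 6, set 0) → VC-HIT  vc=[4, 2]
8: 0x10 (blk 2, set 0) → VC-HIT  vc=[4, 6]

MISSES = 3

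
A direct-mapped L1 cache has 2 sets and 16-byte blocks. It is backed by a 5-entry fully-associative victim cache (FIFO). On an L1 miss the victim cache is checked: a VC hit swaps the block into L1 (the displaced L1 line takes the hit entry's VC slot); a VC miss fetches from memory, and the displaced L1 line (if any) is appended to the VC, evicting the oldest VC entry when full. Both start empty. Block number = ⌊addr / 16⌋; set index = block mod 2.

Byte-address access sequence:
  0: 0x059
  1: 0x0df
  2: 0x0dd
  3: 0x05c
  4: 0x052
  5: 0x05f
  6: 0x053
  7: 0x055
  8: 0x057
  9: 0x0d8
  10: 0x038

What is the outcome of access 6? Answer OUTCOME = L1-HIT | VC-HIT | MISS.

  [0] addr=0x59 blk=5 s=1: MISS | VC []
  [1] addr=0xdf blk=13 s=1: MISS | VC [5]
  [2] addr=0xdd blk=13 s=1: L1-HIT | VC [5]
  [3] addr=0x5c blk=5 s=1: VC-HIT | VC [13]
  [4] addr=0x52 blk=5 s=1: L1-HIT | VC [13]
  [5] addr=0x5f blk=5 s=1: L1-HIT | VC [13]
  [6] addr=0x53 blk=5 s=1: L1-HIT | VC [13]
  [7] addr=0x55 blk=5 s=1: L1-HIT | VC [13]
  [8] addr=0x57 blk=5 s=1: L1-HIT | VC [13]
  [9] addr=0xd8 blk=13 s=1: VC-HIT | VC [5]
  [10] addr=0x38 blk=3 s=1: MISS | VC [5, 13]

OUTCOME = L1-HIT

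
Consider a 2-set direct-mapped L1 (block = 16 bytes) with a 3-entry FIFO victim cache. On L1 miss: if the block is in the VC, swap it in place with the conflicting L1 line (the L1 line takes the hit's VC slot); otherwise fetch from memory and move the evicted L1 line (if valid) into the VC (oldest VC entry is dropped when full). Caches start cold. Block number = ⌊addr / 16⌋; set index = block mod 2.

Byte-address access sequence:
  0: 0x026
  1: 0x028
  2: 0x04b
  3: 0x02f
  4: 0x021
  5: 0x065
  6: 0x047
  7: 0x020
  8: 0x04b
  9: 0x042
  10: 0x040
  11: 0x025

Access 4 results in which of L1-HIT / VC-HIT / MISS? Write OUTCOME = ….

0: 0x26 (blk 2, set 0) → MISS  vc=[]
1: 0x28 (blk 2, set 0) → L1-HIT  vc=[]
2: 0x4b (blk 4, set 0) → MISS  vc=[2]
3: 0x2f (blk 2, set 0) → VC-HIT  vc=[4]
4: 0x21 (blk 2, set 0) → L1-HIT  vc=[4]
5: 0x65 (blk 6, set 0) → MISS  vc=[4, 2]
6: 0x47 (blk 4, set 0) → VC-HIT  vc=[6, 2]
7: 0x20 (blk 2, set 0) → VC-HIT  vc=[6, 4]
8: 0x4b (blk 4, set 0) → VC-HIT  vc=[6, 2]
9: 0x42 (blk 4, set 0) → L1-HIT  vc=[6, 2]
10: 0x40 (blk 4, set 0) → L1-HIT  vc=[6, 2]
11: 0x25 (blk 2, set 0) → VC-HIT  vc=[6, 4]

OUTCOME = L1-HIT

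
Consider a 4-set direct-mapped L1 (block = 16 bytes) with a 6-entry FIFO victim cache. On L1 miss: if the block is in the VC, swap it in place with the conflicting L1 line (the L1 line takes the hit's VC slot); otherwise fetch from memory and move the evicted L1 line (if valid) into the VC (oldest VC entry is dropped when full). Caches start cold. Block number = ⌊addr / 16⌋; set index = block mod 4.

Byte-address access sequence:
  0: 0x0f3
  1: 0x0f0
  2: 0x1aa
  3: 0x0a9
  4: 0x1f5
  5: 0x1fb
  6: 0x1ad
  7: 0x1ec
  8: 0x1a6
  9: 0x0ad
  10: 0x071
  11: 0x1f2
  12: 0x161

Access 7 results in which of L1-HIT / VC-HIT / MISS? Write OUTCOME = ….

OUTCOME = MISS

  [0] addr=0xf3 blk=15 s=3: MISS | VC []
  [1] addr=0xf0 blk=15 s=3: L1-HIT | VC []
  [2] addr=0x1aa blk=26 s=2: MISS | VC []
  [3] addr=0xa9 blk=10 s=2: MISS | VC [26]
  [4] addr=0x1f5 blk=31 s=3: MISS | VC [26, 15]
  [5] addr=0x1fb blk=31 s=3: L1-HIT | VC [26, 15]
  [6] addr=0x1ad blk=26 s=2: VC-HIT | VC [10, 15]
  [7] addr=0x1ec blk=30 s=2: MISS | VC [10, 15, 26]
  [8] addr=0x1a6 blk=26 s=2: VC-HIT | VC [10, 15, 30]
  [9] addr=0xad blk=10 s=2: VC-HIT | VC [26, 15, 30]
  [10] addr=0x71 blk=7 s=3: MISS | VC [26, 15, 30, 31]
  [11] addr=0x1f2 blk=31 s=3: VC-HIT | VC [26, 15, 30, 7]
  [12] addr=0x161 blk=22 s=2: MISS | VC [26, 15, 30, 7, 10]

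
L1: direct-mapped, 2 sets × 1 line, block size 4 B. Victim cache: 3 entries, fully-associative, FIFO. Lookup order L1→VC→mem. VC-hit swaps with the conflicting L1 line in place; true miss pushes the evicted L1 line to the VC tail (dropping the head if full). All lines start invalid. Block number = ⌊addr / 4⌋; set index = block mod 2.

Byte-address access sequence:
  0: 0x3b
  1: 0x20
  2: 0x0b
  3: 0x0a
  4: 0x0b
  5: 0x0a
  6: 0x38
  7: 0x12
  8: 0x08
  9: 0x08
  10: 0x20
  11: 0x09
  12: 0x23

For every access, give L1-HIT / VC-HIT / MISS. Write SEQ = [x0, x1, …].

SEQ = [MISS, MISS, MISS, L1-HIT, L1-HIT, L1-HIT, VC-HIT, MISS, VC-HIT, L1-HIT, VC-HIT, VC-HIT, VC-HIT]

  [0] addr=0x3b blk=14 s=0: MISS | VC []
  [1] addr=0x20 blk=8 s=0: MISS | VC [14]
  [2] addr=0xb blk=2 s=0: MISS | VC [14, 8]
  [3] addr=0xa blk=2 s=0: L1-HIT | VC [14, 8]
  [4] addr=0xb blk=2 s=0: L1-HIT | VC [14, 8]
  [5] addr=0xa blk=2 s=0: L1-HIT | VC [14, 8]
  [6] addr=0x38 blk=14 s=0: VC-HIT | VC [2, 8]
  [7] addr=0x12 blk=4 s=0: MISS | VC [2, 8, 14]
  [8] addr=0x8 blk=2 s=0: VC-HIT | VC [4, 8, 14]
  [9] addr=0x8 blk=2 s=0: L1-HIT | VC [4, 8, 14]
  [10] addr=0x20 blk=8 s=0: VC-HIT | VC [4, 2, 14]
  [11] addr=0x9 blk=2 s=0: VC-HIT | VC [4, 8, 14]
  [12] addr=0x23 blk=8 s=0: VC-HIT | VC [4, 2, 14]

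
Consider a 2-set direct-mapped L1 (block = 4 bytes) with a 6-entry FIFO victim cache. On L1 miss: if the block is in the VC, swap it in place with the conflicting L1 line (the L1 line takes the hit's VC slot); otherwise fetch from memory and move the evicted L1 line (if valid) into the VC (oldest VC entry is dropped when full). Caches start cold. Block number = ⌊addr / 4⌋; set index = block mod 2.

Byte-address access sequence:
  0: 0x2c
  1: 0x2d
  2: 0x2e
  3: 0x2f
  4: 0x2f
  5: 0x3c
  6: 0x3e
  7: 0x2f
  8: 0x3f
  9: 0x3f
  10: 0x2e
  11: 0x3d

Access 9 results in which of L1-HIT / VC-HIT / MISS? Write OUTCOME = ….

0: 0x2c (blk 11, set 1) → MISS  vc=[]
1: 0x2d (blk 11, set 1) → L1-HIT  vc=[]
2: 0x2e (blk 11, set 1) → L1-HIT  vc=[]
3: 0x2f (blk 11, set 1) → L1-HIT  vc=[]
4: 0x2f (blk 11, set 1) → L1-HIT  vc=[]
5: 0x3c (blk 15, set 1) → MISS  vc=[11]
6: 0x3e (blk 15, set 1) → L1-HIT  vc=[11]
7: 0x2f (blk 11, set 1) → VC-HIT  vc=[15]
8: 0x3f (blk 15, set 1) → VC-HIT  vc=[11]
9: 0x3f (blk 15, set 1) → L1-HIT  vc=[11]
10: 0x2e (blk 11, set 1) → VC-HIT  vc=[15]
11: 0x3d (blk 15, set 1) → VC-HIT  vc=[11]

OUTCOME = L1-HIT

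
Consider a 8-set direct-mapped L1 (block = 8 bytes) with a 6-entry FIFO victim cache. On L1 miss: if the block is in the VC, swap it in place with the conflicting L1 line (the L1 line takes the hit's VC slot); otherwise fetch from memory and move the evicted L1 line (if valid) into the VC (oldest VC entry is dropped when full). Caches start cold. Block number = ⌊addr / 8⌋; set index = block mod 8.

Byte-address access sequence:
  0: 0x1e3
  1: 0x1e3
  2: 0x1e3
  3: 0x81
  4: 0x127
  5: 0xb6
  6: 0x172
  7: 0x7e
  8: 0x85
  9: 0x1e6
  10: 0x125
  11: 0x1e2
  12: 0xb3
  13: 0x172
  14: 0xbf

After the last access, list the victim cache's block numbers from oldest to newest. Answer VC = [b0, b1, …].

0: 0x1e3 (blk 60, set 4) → MISS  vc=[]
1: 0x1e3 (blk 60, set 4) → L1-HIT  vc=[]
2: 0x1e3 (blk 60, set 4) → L1-HIT  vc=[]
3: 0x81 (blk 16, set 0) → MISS  vc=[]
4: 0x127 (blk 36, set 4) → MISS  vc=[60]
5: 0xb6 (blk 22, set 6) → MISS  vc=[60]
6: 0x172 (blk 46, set 6) → MISS  vc=[60, 22]
7: 0x7e (blk 15, set 7) → MISS  vc=[60, 22]
8: 0x85 (blk 16, set 0) → L1-HIT  vc=[60, 22]
9: 0x1e6 (blk 60, set 4) → VC-HIT  vc=[36, 22]
10: 0x125 (blk 36, set 4) → VC-HIT  vc=[60, 22]
11: 0x1e2 (blk 60, set 4) → VC-HIT  vc=[36, 22]
12: 0xb3 (blk 22, set 6) → VC-HIT  vc=[36, 46]
13: 0x172 (blk 46, set 6) → VC-HIT  vc=[36, 22]
14: 0xbf (blk 23, set 7) → MISS  vc=[36, 22, 15]

VC = [36, 22, 15]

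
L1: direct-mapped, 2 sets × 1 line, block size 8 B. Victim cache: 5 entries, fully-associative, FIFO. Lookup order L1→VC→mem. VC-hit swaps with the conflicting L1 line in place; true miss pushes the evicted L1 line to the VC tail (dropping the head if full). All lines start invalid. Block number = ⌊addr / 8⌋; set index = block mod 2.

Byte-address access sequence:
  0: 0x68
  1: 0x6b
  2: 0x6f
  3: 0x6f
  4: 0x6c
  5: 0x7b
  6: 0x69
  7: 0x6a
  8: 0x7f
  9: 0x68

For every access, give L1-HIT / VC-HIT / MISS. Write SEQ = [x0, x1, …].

#0 0x68→b13/s1 MISS; vc=[]
#1 0x6b→b13/s1 L1-HIT; vc=[]
#2 0x6f→b13/s1 L1-HIT; vc=[]
#3 0x6f→b13/s1 L1-HIT; vc=[]
#4 0x6c→b13/s1 L1-HIT; vc=[]
#5 0x7b→b15/s1 MISS; vc=[13]
#6 0x69→b13/s1 VC-HIT; vc=[15]
#7 0x6a→b13/s1 L1-HIT; vc=[15]
#8 0x7f→b15/s1 VC-HIT; vc=[13]
#9 0x68→b13/s1 VC-HIT; vc=[15]

SEQ = [MISS, L1-HIT, L1-HIT, L1-HIT, L1-HIT, MISS, VC-HIT, L1-HIT, VC-HIT, VC-HIT]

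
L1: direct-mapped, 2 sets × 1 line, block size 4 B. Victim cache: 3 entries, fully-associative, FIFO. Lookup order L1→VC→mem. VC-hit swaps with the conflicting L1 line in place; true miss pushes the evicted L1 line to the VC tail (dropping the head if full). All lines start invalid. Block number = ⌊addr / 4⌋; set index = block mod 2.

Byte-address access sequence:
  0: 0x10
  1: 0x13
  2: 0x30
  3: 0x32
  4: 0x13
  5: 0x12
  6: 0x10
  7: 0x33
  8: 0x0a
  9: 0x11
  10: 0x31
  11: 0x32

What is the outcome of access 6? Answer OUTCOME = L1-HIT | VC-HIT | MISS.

0: 0x10 (blk 4, set 0) → MISS  vc=[]
1: 0x13 (blk 4, set 0) → L1-HIT  vc=[]
2: 0x30 (blk 12, set 0) → MISS  vc=[4]
3: 0x32 (blk 12, set 0) → L1-HIT  vc=[4]
4: 0x13 (blk 4, set 0) → VC-HIT  vc=[12]
5: 0x12 (blk 4, set 0) → L1-HIT  vc=[12]
6: 0x10 (blk 4, set 0) → L1-HIT  vc=[12]
7: 0x33 (blk 12, set 0) → VC-HIT  vc=[4]
8: 0xa (blk 2, set 0) → MISS  vc=[4, 12]
9: 0x11 (blk 4, set 0) → VC-HIT  vc=[2, 12]
10: 0x31 (blk 12, set 0) → VC-HIT  vc=[2, 4]
11: 0x32 (blk 12, set 0) → L1-HIT  vc=[2, 4]

OUTCOME = L1-HIT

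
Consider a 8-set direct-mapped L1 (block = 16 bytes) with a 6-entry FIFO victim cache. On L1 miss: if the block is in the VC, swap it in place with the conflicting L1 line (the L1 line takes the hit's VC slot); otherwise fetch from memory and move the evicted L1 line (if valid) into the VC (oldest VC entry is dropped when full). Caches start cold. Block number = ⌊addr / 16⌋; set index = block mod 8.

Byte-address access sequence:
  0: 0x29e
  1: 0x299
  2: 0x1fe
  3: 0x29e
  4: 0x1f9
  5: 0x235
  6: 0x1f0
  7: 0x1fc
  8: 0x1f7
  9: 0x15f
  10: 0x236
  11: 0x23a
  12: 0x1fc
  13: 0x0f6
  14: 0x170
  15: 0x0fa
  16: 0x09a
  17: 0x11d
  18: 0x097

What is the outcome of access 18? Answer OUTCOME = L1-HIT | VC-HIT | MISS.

OUTCOME = VC-HIT

0: 0x29e (blk 41, set 1) → MISS  vc=[]
1: 0x299 (blk 41, set 1) → L1-HIT  vc=[]
2: 0x1fe (blk 31, set 7) → MISS  vc=[]
3: 0x29e (blk 41, set 1) → L1-HIT  vc=[]
4: 0x1f9 (blk 31, set 7) → L1-HIT  vc=[]
5: 0x235 (blk 35, set 3) → MISS  vc=[]
6: 0x1f0 (blk 31, set 7) → L1-HIT  vc=[]
7: 0x1fc (blk 31, set 7) → L1-HIT  vc=[]
8: 0x1f7 (blk 31, set 7) → L1-HIT  vc=[]
9: 0x15f (blk 21, set 5) → MISS  vc=[]
10: 0x236 (blk 35, set 3) → L1-HIT  vc=[]
11: 0x23a (blk 35, set 3) → L1-HIT  vc=[]
12: 0x1fc (blk 31, set 7) → L1-HIT  vc=[]
13: 0xf6 (blk 15, set 7) → MISS  vc=[31]
14: 0x170 (blk 23, set 7) → MISS  vc=[31, 15]
15: 0xfa (blk 15, set 7) → VC-HIT  vc=[31, 23]
16: 0x9a (blk 9, set 1) → MISS  vc=[31, 23, 41]
17: 0x11d (blk 17, set 1) → MISS  vc=[31, 23, 41, 9]
18: 0x97 (blk 9, set 1) → VC-HIT  vc=[31, 23, 41, 17]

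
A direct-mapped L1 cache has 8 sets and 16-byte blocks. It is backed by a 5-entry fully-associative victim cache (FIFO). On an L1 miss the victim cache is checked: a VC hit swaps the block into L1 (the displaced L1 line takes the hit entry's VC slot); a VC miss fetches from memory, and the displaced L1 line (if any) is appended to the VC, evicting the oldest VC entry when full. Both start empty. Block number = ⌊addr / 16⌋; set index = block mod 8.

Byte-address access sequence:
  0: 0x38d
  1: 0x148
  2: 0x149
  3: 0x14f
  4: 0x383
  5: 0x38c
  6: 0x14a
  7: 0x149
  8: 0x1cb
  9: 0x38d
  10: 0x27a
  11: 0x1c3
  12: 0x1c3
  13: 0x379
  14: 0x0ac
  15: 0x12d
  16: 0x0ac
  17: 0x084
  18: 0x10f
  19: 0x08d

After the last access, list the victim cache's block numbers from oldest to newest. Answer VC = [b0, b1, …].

VC = [20, 39, 18, 56, 16]

#0 0x38d→b56/s0 MISS; vc=[]
#1 0x148→b20/s4 MISS; vc=[]
#2 0x149→b20/s4 L1-HIT; vc=[]
#3 0x14f→b20/s4 L1-HIT; vc=[]
#4 0x383→b56/s0 L1-HIT; vc=[]
#5 0x38c→b56/s0 L1-HIT; vc=[]
#6 0x14a→b20/s4 L1-HIT; vc=[]
#7 0x149→b20/s4 L1-HIT; vc=[]
#8 0x1cb→b28/s4 MISS; vc=[20]
#9 0x38d→b56/s0 L1-HIT; vc=[20]
#10 0x27a→b39/s7 MISS; vc=[20]
#11 0x1c3→b28/s4 L1-HIT; vc=[20]
#12 0x1c3→b28/s4 L1-HIT; vc=[20]
#13 0x379→b55/s7 MISS; vc=[20,39]
#14 0xac→b10/s2 MISS; vc=[20,39]
#15 0x12d→b18/s2 MISS; vc=[20,39,10]
#16 0xac→b10/s2 VC-HIT; vc=[20,39,18]
#17 0x84→b8/s0 MISS; vc=[20,39,18,56]
#18 0x10f→b16/s0 MISS; vc=[20,39,18,56,8]
#19 0x8d→b8/s0 VC-HIT; vc=[20,39,18,56,16]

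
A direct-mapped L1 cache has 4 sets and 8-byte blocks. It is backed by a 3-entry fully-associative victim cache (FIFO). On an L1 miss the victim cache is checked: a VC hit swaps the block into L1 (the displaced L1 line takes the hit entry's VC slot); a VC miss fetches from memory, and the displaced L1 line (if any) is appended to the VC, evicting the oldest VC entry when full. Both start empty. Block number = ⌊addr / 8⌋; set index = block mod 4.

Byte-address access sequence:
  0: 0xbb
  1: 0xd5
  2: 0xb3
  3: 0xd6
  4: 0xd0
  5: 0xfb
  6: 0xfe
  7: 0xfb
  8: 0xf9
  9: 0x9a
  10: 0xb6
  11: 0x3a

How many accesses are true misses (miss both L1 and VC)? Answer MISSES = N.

MISSES = 6

#0 0xbb→b23/s3 MISS; vc=[]
#1 0xd5→b26/s2 MISS; vc=[]
#2 0xb3→b22/s2 MISS; vc=[26]
#3 0xd6→b26/s2 VC-HIT; vc=[22]
#4 0xd0→b26/s2 L1-HIT; vc=[22]
#5 0xfb→b31/s3 MISS; vc=[22,23]
#6 0xfe→b31/s3 L1-HIT; vc=[22,23]
#7 0xfb→b31/s3 L1-HIT; vc=[22,23]
#8 0xf9→b31/s3 L1-HIT; vc=[22,23]
#9 0x9a→b19/s3 MISS; vc=[22,23,31]
#10 0xb6→b22/s2 VC-HIT; vc=[26,23,31]
#11 0x3a→b7/s3 MISS; vc=[23,31,19]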